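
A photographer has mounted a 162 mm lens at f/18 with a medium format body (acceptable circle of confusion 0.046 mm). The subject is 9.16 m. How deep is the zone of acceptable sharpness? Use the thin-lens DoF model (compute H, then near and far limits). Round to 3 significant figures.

Hyperfocal distance H = f²/(N·c) + f = 162²/(18 × 0.046) + 162 = 26244/0.828 + 162 ≈ 31857.7 mm ≈ 31.86 m.
Near limit Dn = s·(H − f)/(H + s − 2f) = 9160 × (31857.7 − 162) / (31857.7 + 9160 − 2 × 162) = 9160 × 31695.7 / 40693.7 ≈ 7134.6 mm.
Far limit Df = s·(H − f)/(H − s) = 9160 × (31857.7 − 162) / (31857.7 − 9160) = 9160 × 31695.7 / 22697.7 ≈ 12791.3 mm.
Depth of field = Df − Dn = 12791.3 − 7134.6 ≈ 5656.7 mm ≈ 5.66 m.

5.66 m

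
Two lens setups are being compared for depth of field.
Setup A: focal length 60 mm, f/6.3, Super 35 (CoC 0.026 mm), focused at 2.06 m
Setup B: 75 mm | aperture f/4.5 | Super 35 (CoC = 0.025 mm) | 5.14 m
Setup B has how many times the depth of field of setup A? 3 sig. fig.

Setup A: H = 60²/(6.3×0.026) + 60 ≈ 22038.0 mm; DoF = Df − Dn = 2266.23 − 1888.18 ≈ 378.05 mm.
Setup B: H = 75²/(4.5×0.025) + 75 ≈ 50075.0 mm; DoF = Df − Dn = 5719.4 − 4667.2 ≈ 1052.2 mm.
Ratio = 1052.2 / 378.05 ≈ 2.78.

2.78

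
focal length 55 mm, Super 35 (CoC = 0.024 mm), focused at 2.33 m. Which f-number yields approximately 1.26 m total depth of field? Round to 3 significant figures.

Write h = H − f = f²/(N·c). The thin-lens limits are Dn = s·h/(h + (s−f)) and Df = s·h/(h − (s−f)), so DoF = Df − Dn = 2·s·(s−f)·h / (h² − (s−f)²).
That is a quadratic in h: DoF·h² − 2·s·(s−f)·h − DoF·(s−f)² = 0 ⇒ h = (s−f)·(s + √(s² + DoF²)) / DoF = 2275 × (2330 + √(2330² + 1260²)) / 1260 = 2275 × (2330 + 2648.87) / 1260 ≈ 8989.6 mm.
Then N = f²/(c·h) = 55² / (0.024 × 8989.6) = 3025 / 215.75 ≈ 14.

f/14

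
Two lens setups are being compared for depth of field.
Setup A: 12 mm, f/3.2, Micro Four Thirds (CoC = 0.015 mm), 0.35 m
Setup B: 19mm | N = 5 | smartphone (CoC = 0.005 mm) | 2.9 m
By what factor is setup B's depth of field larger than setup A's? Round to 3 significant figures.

15.1

Setup A: H = 12²/(3.2×0.015) + 12 ≈ 3012.0 mm; DoF = Df − Dn = 394.440 − 314.560 ≈ 79.880 mm.
Setup B: H = 19²/(5×0.005) + 19 ≈ 14459.0 mm; DoF = Df − Dn = 3622.8 − 2417.6 ≈ 1205.2 mm.
Ratio = 1205.2 / 79.880 ≈ 15.1.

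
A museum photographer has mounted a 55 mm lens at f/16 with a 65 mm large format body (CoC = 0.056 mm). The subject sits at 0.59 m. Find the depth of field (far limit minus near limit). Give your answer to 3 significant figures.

Hyperfocal distance H = f²/(N·c) + f = 55²/(16 × 0.056) + 55 = 3025/0.896 + 55 ≈ 3431.1 mm ≈ 3.431 m.
Near limit Dn = s·(H − f)/(H + s − 2f) = 590 × (3431.1 − 55) / (3431.1 + 590 − 2 × 55) = 590 × 3376.1 / 3911.1 ≈ 509.29 mm.
Far limit Df = s·(H − f)/(H − s) = 590 × (3431.1 − 55) / (3431.1 − 590) = 590 × 3376.1 / 2841.1 ≈ 701.10 mm.
Depth of field = Df − Dn = 701.10 − 509.29 ≈ 191.81 mm.

192 mm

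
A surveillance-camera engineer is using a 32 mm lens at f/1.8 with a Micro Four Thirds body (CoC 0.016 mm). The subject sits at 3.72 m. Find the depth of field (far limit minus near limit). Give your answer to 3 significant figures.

Hyperfocal distance H = f²/(N·c) + f = 32²/(1.8 × 0.016) + 32 = 1024/0.0288 + 32 ≈ 35587.6 mm ≈ 35.59 m.
Near limit Dn = s·(H − f)/(H + s − 2f) = 3720 × (35587.6 − 32) / (35587.6 + 3720 − 2 × 32) = 3720 × 35555.6 / 39243.6 ≈ 3370.40 mm.
Far limit Df = s·(H − f)/(H − s) = 3720 × (35587.6 − 32) / (35587.6 − 3720) = 3720 × 35555.6 / 31867.6 ≈ 4150.51 mm.
Depth of field = Df − Dn = 4150.51 − 3370.40 ≈ 780.11 mm ≈ 0.780 m.

0.780 m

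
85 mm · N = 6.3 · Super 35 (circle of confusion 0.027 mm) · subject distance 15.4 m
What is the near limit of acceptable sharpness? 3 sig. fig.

11.3 m

Hyperfocal distance H = f²/(N·c) + f = 85²/(6.3 × 0.027) + 85 = 7225/0.1701 + 85 ≈ 42560.0 mm ≈ 42.56 m.
Near limit Dn = s·(H − f)/(H + s − 2f) = 15400 × (42560.0 − 85) / (42560.0 + 15400 − 2 × 85) = 15400 × 42475.0 / 57790.0 ≈ 11319 mm ≈ 11.3 m.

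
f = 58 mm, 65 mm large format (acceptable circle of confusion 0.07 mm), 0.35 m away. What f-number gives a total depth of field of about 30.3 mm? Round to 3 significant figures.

f/7.11

Write h = H − f = f²/(N·c). The thin-lens limits are Dn = s·h/(h + (s−f)) and Df = s·h/(h − (s−f)), so DoF = Df − Dn = 2·s·(s−f)·h / (h² − (s−f)²).
That is a quadratic in h: DoF·h² − 2·s·(s−f)·h − DoF·(s−f)² = 0 ⇒ h = (s−f)·(s + √(s² + DoF²)) / DoF = 292 × (350 + √(350² + 30.3²)) / 30.3 = 292 × (350 + 351.309) / 30.3 ≈ 6758.5 mm.
Then N = f²/(c·h) = 58² / (0.07 × 6758.5) = 3364 / 473.09 ≈ 7.11.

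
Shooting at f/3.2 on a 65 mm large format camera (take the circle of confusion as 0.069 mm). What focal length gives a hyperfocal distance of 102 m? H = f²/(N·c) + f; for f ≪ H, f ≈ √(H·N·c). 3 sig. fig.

From H = f²/(N·c) + f, with f ≪ H: f ≈ √(H·N·c) = √(102000 × 3.2 × 0.069) = √22522 ≈ 150.1 mm.
The +f correction barely moves this — solving exactly, f² + N·c·f − N·c·H = 0 ⇒ f = (−N·c + √((N·c)² + 4·N·c·H))/2 = (−0.2208 + √90086)/2 ≈ 149.96 mm, so f ≈ 150 mm.

150 mm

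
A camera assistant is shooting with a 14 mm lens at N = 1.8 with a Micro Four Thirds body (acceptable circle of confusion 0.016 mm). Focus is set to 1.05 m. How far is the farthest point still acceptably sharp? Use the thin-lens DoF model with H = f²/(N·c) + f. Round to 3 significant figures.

1.24 m

Hyperfocal distance H = f²/(N·c) + f = 14²/(1.8 × 0.016) + 14 = 196/0.0288 + 14 ≈ 6819.6 mm ≈ 6.820 m.
Far limit Df = s·(H − f)/(H − s) = 1050 × (6819.6 − 14) / (6819.6 − 1050) = 1050 × 6805.6 / 5769.6 ≈ 1238.5 mm ≈ 1.24 m.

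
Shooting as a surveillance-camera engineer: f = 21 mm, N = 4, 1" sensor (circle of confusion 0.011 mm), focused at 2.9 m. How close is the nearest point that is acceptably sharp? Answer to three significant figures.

2.25 m

Hyperfocal distance H = f²/(N·c) + f = 21²/(4 × 0.011) + 21 = 441/0.044 + 21 ≈ 10043.7 mm ≈ 10.04 m.
Near limit Dn = s·(H − f)/(H + s − 2f) = 2900 × (10043.7 − 21) / (10043.7 + 2900 − 2 × 21) = 2900 × 10022.7 / 12901.7 ≈ 2252.9 mm ≈ 2.25 m.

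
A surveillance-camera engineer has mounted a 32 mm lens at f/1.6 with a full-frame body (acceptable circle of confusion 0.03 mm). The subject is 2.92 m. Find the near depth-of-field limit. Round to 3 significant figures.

Hyperfocal distance H = f²/(N·c) + f = 32²/(1.6 × 0.03) + 32 = 1024/0.048 + 32 ≈ 21365.3 mm ≈ 21.37 m.
Near limit Dn = s·(H − f)/(H + s − 2f) = 2920 × (21365.3 − 32) / (21365.3 + 2920 − 2 × 32) = 2920 × 21333.3 / 24221.3 ≈ 2571.8 mm ≈ 2.57 m.

2.57 m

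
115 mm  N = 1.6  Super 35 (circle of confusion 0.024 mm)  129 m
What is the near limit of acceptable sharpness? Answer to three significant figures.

Hyperfocal distance H = f²/(N·c) + f = 115²/(1.6 × 0.024) + 115 = 13225/0.0384 + 115 ≈ 344516.0 mm ≈ 344.5 m.
Near limit Dn = s·(H − f)/(H + s − 2f) = 129000 × (344516.0 − 115) / (344516.0 + 129000 − 2 × 115) = 129000 × 344401.0 / 473286.0 ≈ 93871 mm ≈ 93.9 m.

93.9 m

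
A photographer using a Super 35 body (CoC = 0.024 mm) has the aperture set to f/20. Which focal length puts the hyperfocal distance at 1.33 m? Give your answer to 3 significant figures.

25.0 mm

From H = f²/(N·c) + f, with f ≪ H: f ≈ √(H·N·c) = √(1330 × 20 × 0.024) = √638.40 ≈ 25.27 mm.
Exact: f² + N·c·f − N·c·H = 0 ⇒ f = (−N·c + √((N·c)² + 4·N·c·H))/2 = (−0.48 + √2553.8)/2 ≈ 25.028 mm ≈ 25.0 mm.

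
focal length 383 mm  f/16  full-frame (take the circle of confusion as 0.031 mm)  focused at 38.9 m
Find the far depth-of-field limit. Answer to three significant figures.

Hyperfocal distance H = f²/(N·c) + f = 383²/(16 × 0.031) + 383 = 146689/0.496 + 383 ≈ 296127.0 mm ≈ 296.1 m.
Far limit Df = s·(H − f)/(H − s) = 38900 × (296127.0 − 383) / (296127.0 − 38900) = 38900 × 295744.0 / 257227.0 ≈ 44725 mm ≈ 44.7 m.

44.7 m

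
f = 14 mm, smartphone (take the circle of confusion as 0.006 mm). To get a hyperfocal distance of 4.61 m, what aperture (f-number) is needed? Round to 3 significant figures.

Rearrange H = f²/(N·c) + f for N: N = f² / ((H − f)·c).
N = 14² / ((4610 − 14) × 0.006) = 196 / 27.58 ≈ 7.11.

f/7.11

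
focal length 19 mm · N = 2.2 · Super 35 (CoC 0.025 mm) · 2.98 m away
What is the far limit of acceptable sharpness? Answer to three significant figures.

5.43 m

Hyperfocal distance H = f²/(N·c) + f = 19²/(2.2 × 0.025) + 19 = 361/0.055 + 19 ≈ 6582.6 mm ≈ 6.583 m.
Far limit Df = s·(H − f)/(H − s) = 2980 × (6582.6 − 19) / (6582.6 − 2980) = 2980 × 6563.6 / 3602.6 ≈ 5429.3 mm ≈ 5.43 m.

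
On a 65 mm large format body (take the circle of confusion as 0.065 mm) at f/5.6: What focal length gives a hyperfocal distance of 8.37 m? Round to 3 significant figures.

From H = f²/(N·c) + f, with f ≪ H: f ≈ √(H·N·c) = √(8370 × 5.6 × 0.065) = √3046.7 ≈ 55.20 mm.
Exact: f² + N·c·f − N·c·H = 0 ⇒ f = (−N·c + √((N·c)² + 4·N·c·H))/2 = (−0.364 + √12187)/2 ≈ 55.015 mm ≈ 55.0 mm.

55.0 mm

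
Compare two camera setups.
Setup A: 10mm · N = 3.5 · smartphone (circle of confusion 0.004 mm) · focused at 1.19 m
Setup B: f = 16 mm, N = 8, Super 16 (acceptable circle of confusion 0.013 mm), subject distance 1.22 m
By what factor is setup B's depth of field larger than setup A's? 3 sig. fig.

Setup A: H = 10²/(3.5×0.004) + 10 ≈ 7152.9 mm; DoF = Df − Dn = 1425.49 − 1021.28 ≈ 404.21 mm.
Setup B: H = 16²/(8×0.013) + 16 ≈ 2477.5 mm; DoF = Df − Dn = 2388.1 − 819.3 ≈ 1568.8 mm.
Ratio = 1568.8 / 404.21 ≈ 3.88.

3.88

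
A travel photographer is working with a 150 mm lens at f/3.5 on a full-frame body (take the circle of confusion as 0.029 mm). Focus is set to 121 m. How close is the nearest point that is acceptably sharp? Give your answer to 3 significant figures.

Hyperfocal distance H = f²/(N·c) + f = 150²/(3.5 × 0.029) + 150 = 22500/0.1015 + 150 ≈ 221824.9 mm ≈ 221.8 m.
Near limit Dn = s·(H − f)/(H + s − 2f) = 121000 × (221824.9 − 150) / (221824.9 + 121000 − 2 × 150) = 121000 × 221674.9 / 342524.9 ≈ 78309 mm ≈ 78.3 m.

78.3 m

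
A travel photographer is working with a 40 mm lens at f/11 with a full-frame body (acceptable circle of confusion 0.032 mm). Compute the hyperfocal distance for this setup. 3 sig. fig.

Hyperfocal distance H = f²/(N·c) + f = 40²/(11 × 0.032) + 40 = 1600/0.352 + 40 ≈ 4585.5 mm ≈ 4.59 m.

4.59 m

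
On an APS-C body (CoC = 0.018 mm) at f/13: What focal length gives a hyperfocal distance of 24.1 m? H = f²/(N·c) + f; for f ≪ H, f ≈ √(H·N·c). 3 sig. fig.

75.0 mm

From H = f²/(N·c) + f, with f ≪ H: f ≈ √(H·N·c) = √(24100 × 13 × 0.018) = √5639.4 ≈ 75.10 mm.
Exact: f² + N·c·f − N·c·H = 0 ⇒ f = (−N·c + √((N·c)² + 4·N·c·H))/2 = (−0.234 + √22558)/2 ≈ 74.979 mm ≈ 75.0 mm.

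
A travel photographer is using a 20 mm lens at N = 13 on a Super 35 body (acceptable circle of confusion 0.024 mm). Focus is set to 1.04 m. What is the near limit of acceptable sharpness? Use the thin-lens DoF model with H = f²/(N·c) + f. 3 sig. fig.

Hyperfocal distance H = f²/(N·c) + f = 20²/(13 × 0.024) + 20 = 400/0.312 + 20 ≈ 1302.1 mm ≈ 1.302 m.
Near limit Dn = s·(H − f)/(H + s − 2f) = 1040 × (1302.1 − 20) / (1302.1 + 1040 − 2 × 20) = 1040 × 1282.1 / 2302.1 ≈ 579.19 mm ≈ 0.579 m.

0.579 m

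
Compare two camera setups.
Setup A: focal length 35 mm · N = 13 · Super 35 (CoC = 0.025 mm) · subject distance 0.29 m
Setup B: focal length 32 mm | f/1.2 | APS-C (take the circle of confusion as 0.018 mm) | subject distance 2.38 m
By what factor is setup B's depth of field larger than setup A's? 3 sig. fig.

6.00

Setup A: H = 35²/(13×0.025) + 35 ≈ 3804.2 mm; DoF = Df − Dn = 311.043 − 271.624 ≈ 39.419 mm.
Setup B: H = 32²/(1.2×0.018) + 32 ≈ 47439.4 mm; DoF = Df − Dn = 2504.02 − 2267.69 ≈ 236.33 mm.
Ratio = 236.33 / 39.419 ≈ 6.00.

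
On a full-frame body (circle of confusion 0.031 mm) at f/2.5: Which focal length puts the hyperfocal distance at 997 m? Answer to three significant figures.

From H = f²/(N·c) + f, with f ≪ H: f ≈ √(H·N·c) = √(997000 × 2.5 × 0.031) = √77268 ≈ 278.0 mm.
The +f correction barely moves this — solving exactly, f² + N·c·f − N·c·H = 0 ⇒ f = (−N·c + √((N·c)² + 4·N·c·H))/2 = (−0.0775 + √309070)/2 ≈ 277.93 mm, so f ≈ 278 mm.

278 mm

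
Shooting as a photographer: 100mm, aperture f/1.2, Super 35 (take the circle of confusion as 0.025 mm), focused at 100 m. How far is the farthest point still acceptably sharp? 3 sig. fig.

Hyperfocal distance H = f²/(N·c) + f = 100²/(1.2 × 0.025) + 100 = 10000/0.03 + 100 ≈ 333433.3 mm ≈ 333.4 m.
Far limit Df = s·(H − f)/(H − s) = 100000 × (333433.3 − 100) / (333433.3 − 100000) = 100000 × 333333.3 / 233433.3 ≈ 142796 mm ≈ 143 m.

143 m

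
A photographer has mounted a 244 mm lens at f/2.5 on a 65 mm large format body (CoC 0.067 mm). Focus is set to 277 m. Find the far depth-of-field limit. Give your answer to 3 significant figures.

Hyperfocal distance H = f²/(N·c) + f = 244²/(2.5 × 0.067) + 244 = 59536/0.1675 + 244 ≈ 355682.8 mm ≈ 355.7 m.
Far limit Df = s·(H − f)/(H − s) = 277000 × (355682.8 − 244) / (355682.8 − 277000) = 277000 × 355438.8 / 78682.8 ≈ 1251310 mm ≈ 1250 m.

1250 m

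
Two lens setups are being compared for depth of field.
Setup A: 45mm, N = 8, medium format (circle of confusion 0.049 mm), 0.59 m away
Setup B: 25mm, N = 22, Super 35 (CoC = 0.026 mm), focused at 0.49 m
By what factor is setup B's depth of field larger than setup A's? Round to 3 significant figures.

Setup A: H = 45²/(8×0.049) + 45 ≈ 5210.8 mm; DoF = Df − Dn = 659.59 − 533.69 ≈ 125.90 mm.
Setup B: H = 25²/(22×0.026) + 25 ≈ 1117.7 mm; DoF = Df − Dn = 853.02 − 343.72 ≈ 509.30 mm.
Ratio = 509.30 / 125.90 ≈ 4.05.

4.05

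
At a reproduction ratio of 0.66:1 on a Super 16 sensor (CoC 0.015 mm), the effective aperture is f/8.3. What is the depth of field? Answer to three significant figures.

At magnification m, DoF ≈ 2·N_eff·c/m² = 2 × 8.3 × 0.015 / 0.66² = 0.249 / 0.4356 ≈ 0.572 mm.

0.572 mm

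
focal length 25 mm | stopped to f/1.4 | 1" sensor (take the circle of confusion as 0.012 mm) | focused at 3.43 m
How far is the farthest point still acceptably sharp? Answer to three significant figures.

Hyperfocal distance H = f²/(N·c) + f = 25²/(1.4 × 0.012) + 25 = 625/0.0168 + 25 ≈ 37227.4 mm ≈ 37.23 m.
Far limit Df = s·(H − f)/(H − s) = 3430 × (37227.4 − 25) / (37227.4 − 3430) = 3430 × 37202.4 / 33797.4 ≈ 3775.6 mm ≈ 3.78 m.

3.78 m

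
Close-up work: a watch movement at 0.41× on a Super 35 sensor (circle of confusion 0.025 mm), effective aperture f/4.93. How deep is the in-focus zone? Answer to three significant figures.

At magnification m, DoF ≈ 2·N_eff·c/m² = 2 × 4.93 × 0.025 / 0.41² = 0.2465 / 0.1681 ≈ 1.47 mm.

1.47 mm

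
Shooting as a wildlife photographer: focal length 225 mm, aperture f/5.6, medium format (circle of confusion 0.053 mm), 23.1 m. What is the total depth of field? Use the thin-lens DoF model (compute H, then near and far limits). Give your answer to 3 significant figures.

6.31 m

Hyperfocal distance H = f²/(N·c) + f = 225²/(5.6 × 0.053) + 225 = 50625/0.2968 + 225 ≈ 170794.4 mm ≈ 170.8 m.
Near limit Dn = s·(H − f)/(H + s − 2f) = 23100 × (170794.4 − 225) / (170794.4 + 23100 − 2 × 225) = 23100 × 170569.4 / 193444.4 ≈ 20368.4 mm.
Far limit Df = s·(H − f)/(H − s) = 23100 × (170794.4 − 225) / (170794.4 − 23100) = 23100 × 170569.4 / 147694.4 ≈ 26677.7 mm.
Depth of field = Df − Dn = 26677.7 − 20368.4 ≈ 6309.3 mm ≈ 6.31 m.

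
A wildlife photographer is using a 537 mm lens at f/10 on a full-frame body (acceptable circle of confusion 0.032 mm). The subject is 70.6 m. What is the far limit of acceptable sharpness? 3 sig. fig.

Hyperfocal distance H = f²/(N·c) + f = 537²/(10 × 0.032) + 537 = 288369/0.32 + 537 ≈ 901690.1 mm ≈ 901.7 m.
Far limit Df = s·(H − f)/(H − s) = 70600 × (901690.1 − 537) / (901690.1 − 70600) = 70600 × 901153.1 / 831090.1 ≈ 76552 mm ≈ 76.6 m.

76.6 m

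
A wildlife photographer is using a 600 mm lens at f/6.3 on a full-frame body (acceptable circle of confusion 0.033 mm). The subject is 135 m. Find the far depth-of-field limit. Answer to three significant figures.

Hyperfocal distance H = f²/(N·c) + f = 600²/(6.3 × 0.033) + 600 = 360000/0.2079 + 600 ≈ 1732201.7 mm ≈ 1732 m.
Far limit Df = s·(H − f)/(H − s) = 135000 × (1732201.7 − 600) / (1732201.7 − 135000) = 135000 × 1731601.7 / 1597201.7 ≈ 146360 mm ≈ 146 m.

146 m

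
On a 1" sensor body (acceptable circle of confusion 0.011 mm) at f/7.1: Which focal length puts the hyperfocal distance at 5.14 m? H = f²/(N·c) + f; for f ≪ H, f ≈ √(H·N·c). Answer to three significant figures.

20.0 mm

From H = f²/(N·c) + f, with f ≪ H: f ≈ √(H·N·c) = √(5140 × 7.1 × 0.011) = √401.43 ≈ 20.04 mm.
The +f correction barely moves this — solving exactly, f² + N·c·f − N·c·H = 0 ⇒ f = (−N·c + √((N·c)² + 4·N·c·H))/2 = (−0.0781 + √1605.7)/2 ≈ 19.997 mm, so f ≈ 20.0 mm.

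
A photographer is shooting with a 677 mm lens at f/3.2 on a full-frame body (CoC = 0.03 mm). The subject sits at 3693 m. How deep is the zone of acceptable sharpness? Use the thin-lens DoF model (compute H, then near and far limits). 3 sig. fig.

14200 m

Hyperfocal distance H = f²/(N·c) + f = 677²/(3.2 × 0.03) + 677 = 458329/0.096 + 677 ≈ 4774937.4 mm ≈ 4775 m.
Near limit Dn = s·(H − f)/(H + s − 2f) = 3693000 × (4774937.4 − 677) / (4774937.4 + 3693000 − 2 × 677) = 3693000 × 4774260.4 / 8466583.4 ≈ 2082463 mm.
Far limit Df = s·(H − f)/(H − s) = 3693000 × (4774937.4 − 677) / (4774937.4 − 3693000) = 3693000 × 4774260.4 / 1081937.4 ≈ 16296085 mm.
Depth of field = Df − Dn = 16296085 − 2082463 ≈ 14213622 mm ≈ 14200 m.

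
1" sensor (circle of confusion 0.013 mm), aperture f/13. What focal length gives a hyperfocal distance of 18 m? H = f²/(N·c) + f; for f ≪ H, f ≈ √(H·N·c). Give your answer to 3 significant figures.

From H = f²/(N·c) + f, with f ≪ H: f ≈ √(H·N·c) = √(18000 × 13 × 0.013) = √3042.0 ≈ 55.15 mm.
Exact: f² + N·c·f − N·c·H = 0 ⇒ f = (−N·c + √((N·c)² + 4·N·c·H))/2 = (−0.169 + √12168)/2 ≈ 55.070 mm ≈ 55.1 mm.

55.1 mm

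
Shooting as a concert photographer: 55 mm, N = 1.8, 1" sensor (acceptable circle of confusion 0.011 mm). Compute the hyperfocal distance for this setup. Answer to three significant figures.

153 m

Hyperfocal distance H = f²/(N·c) + f = 55²/(1.8 × 0.011) + 55 = 3025/0.0198 + 55 ≈ 152832.8 mm ≈ 153 m.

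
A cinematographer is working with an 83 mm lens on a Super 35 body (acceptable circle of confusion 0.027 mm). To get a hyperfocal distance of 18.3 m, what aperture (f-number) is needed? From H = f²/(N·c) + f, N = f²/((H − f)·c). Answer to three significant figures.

f/14

Rearrange H = f²/(N·c) + f for N: N = f² / ((H − f)·c).
N = 83² / ((18300 − 83) × 0.027) = 6889 / 491.9 ≈ 14.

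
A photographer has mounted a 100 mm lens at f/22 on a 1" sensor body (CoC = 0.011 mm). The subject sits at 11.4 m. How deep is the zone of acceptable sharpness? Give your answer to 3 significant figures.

Hyperfocal distance H = f²/(N·c) + f = 100²/(22 × 0.011) + 100 = 10000/0.242 + 100 ≈ 41422.3 mm ≈ 41.42 m.
Near limit Dn = s·(H − f)/(H + s − 2f) = 11400 × (41422.3 − 100) / (41422.3 + 11400 − 2 × 100) = 11400 × 41322.3 / 52622.3 ≈ 8952.0 mm.
Far limit Df = s·(H − f)/(H − s) = 11400 × (41422.3 − 100) / (41422.3 − 11400) = 11400 × 41322.3 / 30022.3 ≈ 15690.8 mm.
Depth of field = Df − Dn = 15690.8 − 8952.0 ≈ 6738.8 mm ≈ 6.74 m.

6.74 m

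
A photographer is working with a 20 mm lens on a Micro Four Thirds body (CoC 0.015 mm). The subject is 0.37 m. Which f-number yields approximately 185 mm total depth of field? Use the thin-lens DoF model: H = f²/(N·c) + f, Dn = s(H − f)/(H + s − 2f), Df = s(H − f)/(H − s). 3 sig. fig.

Write h = H − f = f²/(N·c). The thin-lens limits are Dn = s·h/(h + (s−f)) and Df = s·h/(h − (s−f)), so DoF = Df − Dn = 2·s·(s−f)·h / (h² − (s−f)²).
That is a quadratic in h: DoF·h² − 2·s·(s−f)·h − DoF·(s−f)² = 0 ⇒ h = (s−f)·(s + √(s² + DoF²)) / DoF = 350 × (370 + √(370² + 185²)) / 185 = 350 × (370 + 413.673) / 185 ≈ 1482.6 mm.
Then N = f²/(c·h) = 20² / (0.015 × 1482.6) = 400 / 22.239 ≈ 18.

f/18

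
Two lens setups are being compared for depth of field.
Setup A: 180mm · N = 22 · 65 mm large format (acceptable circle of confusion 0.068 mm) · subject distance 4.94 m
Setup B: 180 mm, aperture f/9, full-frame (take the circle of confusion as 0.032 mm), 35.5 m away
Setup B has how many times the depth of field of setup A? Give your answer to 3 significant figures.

Setup A: H = 180²/(22×0.068) + 180 ≈ 21837.8 mm; DoF = Df − Dn = 6331.6 − 4049.9 ≈ 2281.7 mm.
Setup B: H = 180²/(9×0.032) + 180 ≈ 112680.0 mm; DoF = Df − Dn = 51746 − 27018 ≈ 24728 mm.
Ratio = 24728 / 2281.7 ≈ 10.8.

10.8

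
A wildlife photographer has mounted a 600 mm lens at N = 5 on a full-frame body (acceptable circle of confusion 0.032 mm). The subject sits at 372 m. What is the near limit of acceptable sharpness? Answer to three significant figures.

Hyperfocal distance H = f²/(N·c) + f = 600²/(5 × 0.032) + 600 = 360000/0.16 + 600 ≈ 2250600.0 mm ≈ 2251 m.
Near limit Dn = s·(H − f)/(H + s − 2f) = 372000 × (2250600.0 − 600) / (2250600.0 + 372000 − 2 × 600) = 372000 × 2250000.0 / 2621400.0 ≈ 319295 mm ≈ 319 m.

319 m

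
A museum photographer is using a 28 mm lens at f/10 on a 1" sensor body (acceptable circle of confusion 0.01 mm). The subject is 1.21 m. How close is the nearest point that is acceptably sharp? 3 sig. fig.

1.05 m

Hyperfocal distance H = f²/(N·c) + f = 28²/(10 × 0.01) + 28 = 784/0.1 + 28 ≈ 7868.0 mm ≈ 7.868 m.
Near limit Dn = s·(H − f)/(H + s − 2f) = 1210 × (7868.0 − 28) / (7868.0 + 1210 − 2 × 28) = 1210 × 7840.0 / 9022.0 ≈ 1051.5 mm ≈ 1.05 m.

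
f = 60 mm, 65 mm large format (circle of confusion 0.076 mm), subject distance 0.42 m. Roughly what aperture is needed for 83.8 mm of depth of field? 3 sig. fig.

Write h = H − f = f²/(N·c). The thin-lens limits are Dn = s·h/(h + (s−f)) and Df = s·h/(h − (s−f)), so DoF = Df − Dn = 2·s·(s−f)·h / (h² − (s−f)²).
That is a quadratic in h: DoF·h² − 2·s·(s−f)·h − DoF·(s−f)² = 0 ⇒ h = (s−f)·(s + √(s² + DoF²)) / DoF = 360 × (420 + √(420² + 83.8²)) / 83.8 = 360 × (420 + 428.278) / 83.8 ≈ 3644.2 mm.
Then N = f²/(c·h) = 60² / (0.076 × 3644.2) = 3600 / 276.96 ≈ 13.

f/13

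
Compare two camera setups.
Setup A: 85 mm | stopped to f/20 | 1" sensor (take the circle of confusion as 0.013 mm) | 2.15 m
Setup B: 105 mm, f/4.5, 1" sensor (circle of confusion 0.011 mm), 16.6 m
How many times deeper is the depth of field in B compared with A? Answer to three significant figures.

Setup A: H = 85²/(20×0.013) + 85 ≈ 27873.5 mm; DoF = Df − Dn = 2322.60 − 2001.28 ≈ 321.32 mm.
Setup B: H = 105²/(4.5×0.011) + 105 ≈ 222832.3 mm; DoF = Df − Dn = 17927.7 − 15455.4 ≈ 2472.3 mm.
Ratio = 2472.3 / 321.32 ≈ 7.69.

7.69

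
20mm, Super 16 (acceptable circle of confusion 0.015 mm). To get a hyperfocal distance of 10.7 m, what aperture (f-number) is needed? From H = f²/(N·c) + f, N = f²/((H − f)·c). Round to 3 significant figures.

Rearrange H = f²/(N·c) + f for N: N = f² / ((H − f)·c).
N = 20² / ((10700 − 20) × 0.015) = 400 / 160.2 ≈ 2.50.

f/2.50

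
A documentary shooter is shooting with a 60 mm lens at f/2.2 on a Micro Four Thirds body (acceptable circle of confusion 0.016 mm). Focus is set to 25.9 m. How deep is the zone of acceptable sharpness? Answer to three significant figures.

Hyperfocal distance H = f²/(N·c) + f = 60²/(2.2 × 0.016) + 60 = 3600/0.0352 + 60 ≈ 102332.7 mm ≈ 102.3 m.
Near limit Dn = s·(H − f)/(H + s − 2f) = 25900 × (102332.7 − 60) / (102332.7 + 25900 − 2 × 60) = 25900 × 102272.7 / 128112.7 ≈ 20676 mm.
Far limit Df = s·(H − f)/(H − s) = 25900 × (102332.7 − 60) / (102332.7 − 25900) = 25900 × 102272.7 / 76432.7 ≈ 34656 mm.
Depth of field = Df − Dn = 34656 − 20676 ≈ 13980 mm ≈ 14.0 m.

14.0 m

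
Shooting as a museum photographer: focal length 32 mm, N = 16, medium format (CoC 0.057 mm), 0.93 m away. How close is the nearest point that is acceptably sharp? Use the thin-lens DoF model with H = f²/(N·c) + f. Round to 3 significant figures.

Hyperfocal distance H = f²/(N·c) + f = 32²/(16 × 0.057) + 32 = 1024/0.912 + 32 ≈ 1154.8 mm ≈ 1.155 m.
Near limit Dn = s·(H − f)/(H + s − 2f) = 930 × (1154.8 − 32) / (1154.8 + 930 − 2 × 32) = 930 × 1122.8 / 2020.8 ≈ 516.73 mm ≈ 0.517 m.

0.517 m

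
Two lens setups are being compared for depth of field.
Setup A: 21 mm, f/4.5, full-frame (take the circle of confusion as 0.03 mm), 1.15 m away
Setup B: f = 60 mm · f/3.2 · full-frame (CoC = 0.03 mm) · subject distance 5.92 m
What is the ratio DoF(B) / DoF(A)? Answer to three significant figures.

2.10

Setup A: H = 21²/(4.5×0.03) + 21 ≈ 3287.7 mm; DoF = Df − Dn = 1757.37 − 854.63 ≈ 902.74 mm.
Setup B: H = 60²/(3.2×0.03) + 60 ≈ 37560.0 mm; DoF = Df − Dn = 7016.4 − 5119.9 ≈ 1896.5 mm.
Ratio = 1896.5 / 902.74 ≈ 2.10.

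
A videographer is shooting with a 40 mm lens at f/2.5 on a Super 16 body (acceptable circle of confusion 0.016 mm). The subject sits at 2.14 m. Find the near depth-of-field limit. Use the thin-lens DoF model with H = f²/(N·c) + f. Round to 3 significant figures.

Hyperfocal distance H = f²/(N·c) + f = 40²/(2.5 × 0.016) + 40 = 1600/0.04 + 40 ≈ 40040.0 mm ≈ 40.04 m.
Near limit Dn = s·(H − f)/(H + s − 2f) = 2140 × (40040.0 − 40) / (40040.0 + 2140 − 2 × 40) = 2140 × 40000.0 / 42100.0 ≈ 2033.3 mm ≈ 2.03 m.

2.03 m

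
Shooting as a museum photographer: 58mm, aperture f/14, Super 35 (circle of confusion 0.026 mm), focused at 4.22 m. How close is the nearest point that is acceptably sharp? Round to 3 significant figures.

Hyperfocal distance H = f²/(N·c) + f = 58²/(14 × 0.026) + 58 = 3364/0.364 + 58 ≈ 9299.8 mm ≈ 9.300 m.
Near limit Dn = s·(H − f)/(H + s − 2f) = 4220 × (9299.8 − 58) / (9299.8 + 4220 − 2 × 58) = 4220 × 9241.8 / 13403.8 ≈ 2909.6 mm ≈ 2.91 m.

2.91 m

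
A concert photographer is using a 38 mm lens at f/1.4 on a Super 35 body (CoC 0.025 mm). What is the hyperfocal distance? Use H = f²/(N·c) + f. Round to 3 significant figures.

Hyperfocal distance H = f²/(N·c) + f = 38²/(1.4 × 0.025) + 38 = 1444/0.035 + 38 ≈ 41295.1 mm ≈ 41.3 m.

41.3 m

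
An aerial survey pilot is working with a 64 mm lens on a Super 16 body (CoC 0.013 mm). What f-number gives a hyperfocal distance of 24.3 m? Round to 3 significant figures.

f/13

Rearrange H = f²/(N·c) + f for N: N = f² / ((H − f)·c).
N = 64² / ((24300 − 64) × 0.013) = 4096 / 315.1 ≈ 13.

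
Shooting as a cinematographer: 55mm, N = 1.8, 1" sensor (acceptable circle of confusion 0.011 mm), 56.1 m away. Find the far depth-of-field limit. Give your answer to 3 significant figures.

Hyperfocal distance H = f²/(N·c) + f = 55²/(1.8 × 0.011) + 55 = 3025/0.0198 + 55 ≈ 152832.8 mm ≈ 152.8 m.
Far limit Df = s·(H − f)/(H − s) = 56100 × (152832.8 − 55) / (152832.8 − 56100) = 56100 × 152777.8 / 96732.8 ≈ 88603 mm ≈ 88.6 m.

88.6 m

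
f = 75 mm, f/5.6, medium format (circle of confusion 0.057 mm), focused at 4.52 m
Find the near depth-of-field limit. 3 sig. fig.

Hyperfocal distance H = f²/(N·c) + f = 75²/(5.6 × 0.057) + 75 = 5625/0.3192 + 75 ≈ 17697.2 mm ≈ 17.70 m.
Near limit Dn = s·(H − f)/(H + s − 2f) = 4520 × (17697.2 − 75) / (17697.2 + 4520 − 2 × 75) = 4520 × 17622.2 / 22067.2 ≈ 3609.5 mm ≈ 3.61 m.

3.61 m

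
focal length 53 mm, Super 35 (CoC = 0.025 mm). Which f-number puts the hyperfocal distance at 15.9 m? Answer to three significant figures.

f/7.09

Rearrange H = f²/(N·c) + f for N: N = f² / ((H − f)·c).
N = 53² / ((15900 − 53) × 0.025) = 2809 / 396.2 ≈ 7.09.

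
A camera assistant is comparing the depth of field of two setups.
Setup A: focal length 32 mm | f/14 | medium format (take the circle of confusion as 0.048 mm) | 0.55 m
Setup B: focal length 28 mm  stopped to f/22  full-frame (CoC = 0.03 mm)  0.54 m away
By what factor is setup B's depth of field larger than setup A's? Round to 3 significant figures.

1.35

Setup A: H = 32²/(14×0.048) + 32 ≈ 1555.8 mm; DoF = Df − Dn = 833.25 − 410.47 ≈ 422.78 mm.
Setup B: H = 28²/(22×0.03) + 28 ≈ 1215.9 mm; DoF = Df − Dn = 949.07 − 377.35 ≈ 571.72 mm.
Ratio = 571.72 / 422.78 ≈ 1.35.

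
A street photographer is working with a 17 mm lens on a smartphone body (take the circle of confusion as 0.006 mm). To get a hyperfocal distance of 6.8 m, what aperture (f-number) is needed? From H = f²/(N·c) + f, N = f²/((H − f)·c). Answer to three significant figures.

f/7.10

Rearrange H = f²/(N·c) + f for N: N = f² / ((H − f)·c).
N = 17² / ((6800 − 17) × 0.006) = 289 / 40.70 ≈ 7.10.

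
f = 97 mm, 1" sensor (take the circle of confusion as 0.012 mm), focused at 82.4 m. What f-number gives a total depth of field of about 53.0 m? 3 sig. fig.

Write h = H − f = f²/(N·c). The thin-lens limits are Dn = s·h/(h + (s−f)) and Df = s·h/(h − (s−f)), so DoF = Df − Dn = 2·s·(s−f)·h / (h² − (s−f)²).
That is a quadratic in h: DoF·h² − 2·s·(s−f)·h − DoF·(s−f)² = 0 ⇒ h = (s−f)·(s + √(s² + DoF²)) / DoF = 82303 × (82400 + √(82400² + 53000²)) / 53000 = 82303 × (82400 + 97973.3) / 53000 ≈ 280099 mm.
Then N = f²/(c·h) = 97² / (0.012 × 280099) = 9409 / 3361.2 ≈ 2.80.

f/2.80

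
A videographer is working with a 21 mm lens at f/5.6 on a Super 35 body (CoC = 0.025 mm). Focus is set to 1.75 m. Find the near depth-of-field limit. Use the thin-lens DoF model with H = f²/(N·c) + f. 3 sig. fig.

1.13 m

Hyperfocal distance H = f²/(N·c) + f = 21²/(5.6 × 0.025) + 21 = 441/0.14 + 21 ≈ 3171.0 mm ≈ 3.171 m.
Near limit Dn = s·(H − f)/(H + s − 2f) = 1750 × (3171.0 − 21) / (3171.0 + 1750 − 2 × 21) = 1750 × 3150.0 / 4879.0 ≈ 1129.8 mm ≈ 1.13 m.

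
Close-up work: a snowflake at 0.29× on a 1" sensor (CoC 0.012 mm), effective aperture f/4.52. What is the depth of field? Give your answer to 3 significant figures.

1.29 mm

At magnification m, DoF ≈ 2·N_eff·c/m² = 2 × 4.52 × 0.012 / 0.29² = 0.1085 / 0.0841 ≈ 1.29 mm.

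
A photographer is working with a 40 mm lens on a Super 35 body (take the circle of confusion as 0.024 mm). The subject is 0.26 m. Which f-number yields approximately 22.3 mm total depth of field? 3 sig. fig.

f/13

Write h = H − f = f²/(N·c). The thin-lens limits are Dn = s·h/(h + (s−f)) and Df = s·h/(h − (s−f)), so DoF = Df − Dn = 2·s·(s−f)·h / (h² − (s−f)²).
That is a quadratic in h: DoF·h² − 2·s·(s−f)·h − DoF·(s−f)² = 0 ⇒ h = (s−f)·(s + √(s² + DoF²)) / DoF = 220 × (260 + √(260² + 22.3²)) / 22.3 = 220 × (260 + 260.955) / 22.3 ≈ 5139.5 mm.
Then N = f²/(c·h) = 40² / (0.024 × 5139.5) = 1600 / 123.35 ≈ 13.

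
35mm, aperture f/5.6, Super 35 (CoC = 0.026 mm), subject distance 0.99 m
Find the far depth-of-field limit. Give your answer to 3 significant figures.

Hyperfocal distance H = f²/(N·c) + f = 35²/(5.6 × 0.026) + 35 = 1225/0.1456 + 35 ≈ 8448.5 mm ≈ 8.448 m.
Far limit Df = s·(H − f)/(H − s) = 990 × (8448.5 − 35) / (8448.5 − 990) = 990 × 8413.5 / 7458.5 ≈ 1116.8 mm ≈ 1.12 m.

1.12 m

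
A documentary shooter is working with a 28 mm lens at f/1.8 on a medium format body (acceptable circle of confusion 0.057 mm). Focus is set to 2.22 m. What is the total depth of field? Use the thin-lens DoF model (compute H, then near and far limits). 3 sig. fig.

Hyperfocal distance H = f²/(N·c) + f = 28²/(1.8 × 0.057) + 28 = 784/0.1026 + 28 ≈ 7669.3 mm ≈ 7.669 m.
Near limit Dn = s·(H − f)/(H + s − 2f) = 2220 × (7669.3 − 28) / (7669.3 + 2220 − 2 × 28) = 2220 × 7641.3 / 9833.3 ≈ 1725.1 mm.
Far limit Df = s·(H − f)/(H − s) = 2220 × (7669.3 − 28) / (7669.3 − 2220) = 2220 × 7641.3 / 5449.3 ≈ 3113.0 mm.
Depth of field = Df − Dn = 3113.0 − 1725.1 ≈ 1387.9 mm ≈ 1.39 m.

1.39 m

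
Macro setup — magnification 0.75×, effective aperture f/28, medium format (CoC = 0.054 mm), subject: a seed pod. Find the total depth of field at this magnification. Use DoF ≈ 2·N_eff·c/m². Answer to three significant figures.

At magnification m, DoF ≈ 2·N_eff·c/m² = 2 × 28 × 0.054 / 0.75² = 3.024 / 0.5625 ≈ 5.38 mm.

5.38 mm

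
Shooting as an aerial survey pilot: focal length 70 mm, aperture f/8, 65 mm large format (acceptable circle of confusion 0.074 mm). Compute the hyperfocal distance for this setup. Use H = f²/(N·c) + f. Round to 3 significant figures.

8.35 m

Hyperfocal distance H = f²/(N·c) + f = 70²/(8 × 0.074) + 70 = 4900/0.592 + 70 ≈ 8347.0 mm ≈ 8.35 m.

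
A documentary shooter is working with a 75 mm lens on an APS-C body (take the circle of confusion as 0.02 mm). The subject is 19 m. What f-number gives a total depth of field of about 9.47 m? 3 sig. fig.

Write h = H − f = f²/(N·c). The thin-lens limits are Dn = s·h/(h + (s−f)) and Df = s·h/(h − (s−f)), so DoF = Df − Dn = 2·s·(s−f)·h / (h² − (s−f)²).
That is a quadratic in h: DoF·h² − 2·s·(s−f)·h − DoF·(s−f)² = 0 ⇒ h = (s−f)·(s + √(s² + DoF²)) / DoF = 18925 × (19000 + √(19000² + 9470²)) / 9470 = 18925 × (19000 + 21229.2) / 9470 ≈ 80395 mm.
Then N = f²/(c·h) = 75² / (0.02 × 80395) = 5625 / 1607.9 ≈ 3.50.

f/3.50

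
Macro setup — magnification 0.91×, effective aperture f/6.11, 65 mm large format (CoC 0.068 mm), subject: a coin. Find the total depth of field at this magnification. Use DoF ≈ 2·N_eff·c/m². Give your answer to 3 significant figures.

1.00 mm

At magnification m, DoF ≈ 2·N_eff·c/m² = 2 × 6.11 × 0.068 / 0.91² = 0.831 / 0.8281 ≈ 1 mm.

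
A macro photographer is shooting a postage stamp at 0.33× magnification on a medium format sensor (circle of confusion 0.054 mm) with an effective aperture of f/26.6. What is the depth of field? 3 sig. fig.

26.4 mm

At magnification m, DoF ≈ 2·N_eff·c/m² = 2 × 26.6 × 0.054 / 0.33² = 2.873 / 0.1089 ≈ 26.4 mm.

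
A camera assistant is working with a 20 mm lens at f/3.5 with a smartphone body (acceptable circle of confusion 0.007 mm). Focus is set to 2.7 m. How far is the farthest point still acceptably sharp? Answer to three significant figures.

3.23 m

Hyperfocal distance H = f²/(N·c) + f = 20²/(3.5 × 0.007) + 20 = 400/0.0245 + 20 ≈ 16346.5 mm ≈ 16.35 m.
Far limit Df = s·(H − f)/(H − s) = 2700 × (16346.5 − 20) / (16346.5 − 2700) = 2700 × 16326.5 / 13646.5 ≈ 3230.2 mm ≈ 3.23 m.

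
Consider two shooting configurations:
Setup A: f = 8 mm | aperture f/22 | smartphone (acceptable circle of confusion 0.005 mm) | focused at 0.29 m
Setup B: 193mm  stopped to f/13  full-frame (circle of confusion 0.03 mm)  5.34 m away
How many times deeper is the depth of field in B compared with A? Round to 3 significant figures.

Setup A: H = 8²/(22×0.005) + 8 ≈ 589.8 mm; DoF = Df − Dn = 562.77 − 195.33 ≈ 367.44 mm.
Setup B: H = 193²/(13×0.03) + 193 ≈ 95703.3 mm; DoF = Df − Dn = 5644.16 − 5066.94 ≈ 577.22 mm.
Ratio = 577.22 / 367.44 ≈ 1.57.

1.57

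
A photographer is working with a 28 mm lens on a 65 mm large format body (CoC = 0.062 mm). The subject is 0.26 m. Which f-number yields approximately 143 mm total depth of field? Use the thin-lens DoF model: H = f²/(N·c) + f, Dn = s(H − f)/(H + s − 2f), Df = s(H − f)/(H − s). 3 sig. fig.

f/14

Write h = H − f = f²/(N·c). The thin-lens limits are Dn = s·h/(h + (s−f)) and Df = s·h/(h − (s−f)), so DoF = Df − Dn = 2·s·(s−f)·h / (h² − (s−f)²).
That is a quadratic in h: DoF·h² − 2·s·(s−f)·h − DoF·(s−f)² = 0 ⇒ h = (s−f)·(s + √(s² + DoF²)) / DoF = 232 × (260 + √(260² + 143²)) / 143 = 232 × (260 + 296.731) / 143 ≈ 903.23 mm.
Then N = f²/(c·h) = 28² / (0.062 × 903.23) = 784 / 56.000 ≈ 14.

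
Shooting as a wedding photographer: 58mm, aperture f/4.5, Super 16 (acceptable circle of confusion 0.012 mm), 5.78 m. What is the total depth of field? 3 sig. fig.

Hyperfocal distance H = f²/(N·c) + f = 58²/(4.5 × 0.012) + 58 = 3364/0.054 + 58 ≈ 62354.3 mm ≈ 62.35 m.
Near limit Dn = s·(H − f)/(H + s − 2f) = 5780 × (62354.3 − 58) / (62354.3 + 5780 − 2 × 58) = 5780 × 62296.3 / 68018.3 ≈ 5293.8 mm.
Far limit Df = s·(H − f)/(H − s) = 5780 × (62354.3 − 58) / (62354.3 − 5780) = 5780 × 62296.3 / 56574.3 ≈ 6364.6 mm.
Depth of field = Df − Dn = 6364.6 − 5293.8 ≈ 1070.8 mm ≈ 1.07 m.

1.07 m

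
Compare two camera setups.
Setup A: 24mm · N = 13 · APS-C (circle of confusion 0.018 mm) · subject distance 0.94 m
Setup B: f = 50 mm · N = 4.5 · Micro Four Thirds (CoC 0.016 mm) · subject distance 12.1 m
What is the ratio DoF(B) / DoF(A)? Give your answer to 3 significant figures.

Setup A: H = 24²/(13×0.018) + 24 ≈ 2485.5 mm; DoF = Df − Dn = 1497.11 − 685.07 ≈ 812.04 mm.
Setup B: H = 50²/(4.5×0.016) + 50 ≈ 34772.2 mm; DoF = Df − Dn = 18531.0 − 8982.7 ≈ 9548.3 mm.
Ratio = 9548.3 / 812.04 ≈ 11.8.

11.8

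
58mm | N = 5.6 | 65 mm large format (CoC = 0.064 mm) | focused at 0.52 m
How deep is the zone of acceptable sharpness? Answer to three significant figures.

Hyperfocal distance H = f²/(N·c) + f = 58²/(5.6 × 0.064) + 58 = 3364/0.3584 + 58 ≈ 9444.2 mm ≈ 9.444 m.
Near limit Dn = s·(H − f)/(H + s − 2f) = 520 × (9444.2 − 58) / (9444.2 + 520 − 2 × 58) = 520 × 9386.2 / 9848.2 ≈ 495.606 mm.
Far limit Df = s·(H − f)/(H − s) = 520 × (9444.2 − 58) / (9444.2 − 520) = 520 × 9386.2 / 8924.2 ≈ 546.920 mm.
Depth of field = Df − Dn = 546.920 − 495.606 ≈ 51.314 mm.

51.3 mm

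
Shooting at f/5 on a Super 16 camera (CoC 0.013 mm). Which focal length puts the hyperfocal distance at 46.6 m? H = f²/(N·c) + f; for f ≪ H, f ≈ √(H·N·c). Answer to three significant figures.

55.0 mm

From H = f²/(N·c) + f, with f ≪ H: f ≈ √(H·N·c) = √(46600 × 5 × 0.013) = √3029.0 ≈ 55.04 mm.
The +f correction barely moves this — solving exactly, f² + N·c·f − N·c·H = 0 ⇒ f = (−N·c + √((N·c)² + 4·N·c·H))/2 = (−0.065 + √12116)/2 ≈ 55.004 mm, so f ≈ 55.0 mm.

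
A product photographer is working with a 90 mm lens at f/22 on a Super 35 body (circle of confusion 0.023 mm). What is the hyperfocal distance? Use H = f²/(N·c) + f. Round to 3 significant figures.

Hyperfocal distance H = f²/(N·c) + f = 90²/(22 × 0.023) + 90 = 8100/0.506 + 90 ≈ 16097.9 mm ≈ 16.1 m.

16.1 m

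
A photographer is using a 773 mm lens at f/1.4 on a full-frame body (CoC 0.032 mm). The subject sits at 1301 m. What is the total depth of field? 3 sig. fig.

256 m

Hyperfocal distance H = f²/(N·c) + f = 773²/(1.4 × 0.032) + 773 = 597529/0.0448 + 773 ≈ 13338473.9 mm ≈ 13338 m.
Near limit Dn = s·(H − f)/(H + s − 2f) = 1301000 × (13338473.9 − 773) / (13338473.9 + 1301000 − 2 × 773) = 1301000 × 13337700.9 / 14637927.9 ≈ 1185438 mm.
Far limit Df = s·(H − f)/(H − s) = 1301000 × (13338473.9 − 773) / (13338473.9 − 1301000) = 1301000 × 13337700.9 / 12037473.9 ≈ 1441527 mm.
Depth of field = Df − Dn = 1441527 − 1185438 ≈ 256089 mm ≈ 256 m.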